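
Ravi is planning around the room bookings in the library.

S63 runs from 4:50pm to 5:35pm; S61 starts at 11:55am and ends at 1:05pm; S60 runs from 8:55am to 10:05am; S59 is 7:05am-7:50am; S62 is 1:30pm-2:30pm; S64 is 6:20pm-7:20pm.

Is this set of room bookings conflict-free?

Yes

Two intervals overlap when each starts before the other ends.
Sorted by start: S59, S60, S61, S62, S63, S64.
S60 starts after S59 ends, so S59 has no further overlaps.
S61 starts after S60 ends, so S60 has no further overlaps.
S62 starts after S61 ends, so S61 has no further overlaps.
S63 starts after S62 ends, so S62 has no further overlaps.
S64 starts after S63 ends.
Every pair is clear; the schedule has no overlaps.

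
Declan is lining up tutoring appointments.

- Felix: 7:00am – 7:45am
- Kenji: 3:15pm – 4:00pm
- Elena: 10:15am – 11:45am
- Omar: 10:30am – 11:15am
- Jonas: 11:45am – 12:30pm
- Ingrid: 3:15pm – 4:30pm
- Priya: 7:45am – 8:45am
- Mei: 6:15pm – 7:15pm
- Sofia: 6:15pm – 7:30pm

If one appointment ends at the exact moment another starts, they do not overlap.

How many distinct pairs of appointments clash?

3

Sorted by start: Felix, Priya, Elena, Omar, Jonas, Kenji, Ingrid, Mei, Sofia.
Priya starts exactly when Felix ends (back-to-back, no overlap), so nothing later overlaps Felix either.
Elena starts after Priya ends, so nothing later overlaps Priya either.
Omar starts before Elena ends → Elena and Omar overlap.
Jonas starts exactly when Elena ends (back-to-back, no overlap), so nothing later overlaps Elena either.
Jonas starts after Omar ends, so nothing later overlaps Omar either.
Kenji starts after Jonas ends, so nothing later overlaps Jonas either.
Ingrid starts before Kenji ends → Kenji and Ingrid overlap.
Mei starts after Kenji ends, so nothing later overlaps Kenji either.
Mei starts after Ingrid ends, so nothing later overlaps Ingrid either.
Sofia starts before Mei ends → Mei and Sofia overlap.
Overlapping pairs: Elena & Omar, Ingrid & Kenji, Mei & Sofia — 3 in total.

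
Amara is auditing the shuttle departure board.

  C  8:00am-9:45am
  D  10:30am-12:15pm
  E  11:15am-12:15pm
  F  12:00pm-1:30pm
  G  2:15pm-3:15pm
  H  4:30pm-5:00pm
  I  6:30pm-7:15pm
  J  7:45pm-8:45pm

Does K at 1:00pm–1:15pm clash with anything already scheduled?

C: ends 9:45am at or before K starts 1:00pm → clear.
D: ends 12:15pm at or before K starts 1:00pm → clear.
E: ends 12:15pm at or before K starts 1:00pm → clear.
F: starts 12:00pm before K ends 1:15pm, and ends 1:30pm after K starts 1:00pm → overlap.
G: starts 2:15pm at or after K ends 1:15pm → clear.
H: starts 4:30pm at or after K ends 1:15pm → clear.
I: starts 6:30pm at or after K ends 1:15pm → clear.
J: starts 7:45pm at or after K ends 1:15pm → clear.
K overlaps F.

Yes — it overlaps F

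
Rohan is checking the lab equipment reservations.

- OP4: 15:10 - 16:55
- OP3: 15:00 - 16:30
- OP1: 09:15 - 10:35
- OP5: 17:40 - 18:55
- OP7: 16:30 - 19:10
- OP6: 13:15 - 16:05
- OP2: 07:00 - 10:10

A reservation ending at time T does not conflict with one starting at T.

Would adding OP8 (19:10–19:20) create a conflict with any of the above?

No — it doesn't clash with anything

OP2: ends 10:10 at or before OP8 starts 19:10 → clear.
OP1: ends 10:35 at or before OP8 starts 19:10 → clear.
OP6: ends 16:05 at or before OP8 starts 19:10 → clear.
OP3: ends 16:30 at or before OP8 starts 19:10 → clear.
OP4: ends 16:55 at or before OP8 starts 19:10 → clear.
OP7: ends 19:10 at or before OP8 starts 19:10 → clear.
OP5: ends 18:55 at or before OP8 starts 19:10 → clear.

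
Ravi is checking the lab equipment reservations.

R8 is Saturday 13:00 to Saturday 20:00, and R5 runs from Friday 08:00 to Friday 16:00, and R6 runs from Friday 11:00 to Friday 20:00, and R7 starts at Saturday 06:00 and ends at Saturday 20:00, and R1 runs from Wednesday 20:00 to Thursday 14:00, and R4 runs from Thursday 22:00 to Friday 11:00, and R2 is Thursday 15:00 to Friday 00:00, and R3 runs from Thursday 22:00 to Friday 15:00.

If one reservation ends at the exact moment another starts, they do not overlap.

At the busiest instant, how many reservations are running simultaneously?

3

Walk through starts and ends in time order (an end at T is processed before a start at T):
Wednesday 20:00 start R1 → 1
Thursday 14:00 end R1 → 0
Thursday 15:00 start R2 → 1
Thursday 22:00 start R3 → 2
Thursday 22:00 start R4 → 3
Friday 00:00 end R2 → 2
Friday 08:00 start R5 → 3
Friday 11:00 end R4 → 2
Friday 11:00 start R6 → 3
Friday 15:00 end R3 → 2
Friday 16:00 end R5 → 1
Friday 20:00 end R6 → 0
Saturday 06:00 start R7 → 1
Saturday 13:00 start R8 → 2
Saturday 20:00 end R7 → 1
Saturday 20:00 end R8 → 0
Peak is 3, at Thursday 22:00 (R2, R3, R4).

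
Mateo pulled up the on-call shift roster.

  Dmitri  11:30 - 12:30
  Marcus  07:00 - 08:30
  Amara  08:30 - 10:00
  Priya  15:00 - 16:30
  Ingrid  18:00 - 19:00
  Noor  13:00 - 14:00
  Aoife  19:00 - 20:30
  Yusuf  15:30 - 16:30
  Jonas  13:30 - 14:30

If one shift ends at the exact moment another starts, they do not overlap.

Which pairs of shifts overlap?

Check each pair: they overlap iff neither finishes before the other starts.
Sorted by start: Marcus, Amara, Dmitri, Noor, Jonas, Priya, Yusuf, Ingrid, Aoife.
Amara starts exactly when Marcus ends (back-to-back, no overlap), so nothing later overlaps Marcus either.
Dmitri starts after Amara ends, so nothing later overlaps Amara either.
Noor starts after Dmitri ends, so nothing later overlaps Dmitri either.
Jonas starts before Noor ends → Noor and Jonas overlap.
Priya starts after Noor ends, so nothing later overlaps Noor either.
Priya starts after Jonas ends, so nothing later overlaps Jonas either.
Yusuf starts before Priya ends → Priya and Yusuf overlap.
Ingrid starts after Priya ends, so nothing later overlaps Priya either.
Ingrid starts after Yusuf ends, so nothing later overlaps Yusuf either.
Aoife starts exactly when Ingrid ends (back-to-back, no overlap).

Jonas & Noor, Priya & Yusuf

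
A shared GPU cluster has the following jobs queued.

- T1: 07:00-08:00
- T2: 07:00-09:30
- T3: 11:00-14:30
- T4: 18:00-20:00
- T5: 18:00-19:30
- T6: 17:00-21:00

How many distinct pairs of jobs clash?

4

Sorted by start: T1, T2, T3, T6, T4, T5.
T2 starts before T1 ends → T1 and T2 overlap.
T3 starts after T1 ends — done with T1.
T3 starts after T2 ends — done with T2.
T6 starts after T3 ends — done with T3.
T4 starts before T6 ends → T6 and T4 overlap.
T5 starts before T6 ends → T6 and T5 overlap.
T5 starts before T4 ends → T4 and T5 overlap.
Overlapping pairs: T1 & T2, T4 & T5, T4 & T6, T5 & T6 — 4 in total.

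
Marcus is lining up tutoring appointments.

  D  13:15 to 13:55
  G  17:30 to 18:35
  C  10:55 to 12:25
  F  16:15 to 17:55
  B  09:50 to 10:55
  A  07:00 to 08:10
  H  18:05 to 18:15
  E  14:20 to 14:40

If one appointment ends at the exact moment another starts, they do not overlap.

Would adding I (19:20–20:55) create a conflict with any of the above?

No — it doesn't clash with anything

A: ends 08:10 at or before I starts 19:20 → clear.
B: ends 10:55 at or before I starts 19:20 → clear.
C: ends 12:25 at or before I starts 19:20 → clear.
D: ends 13:55 at or before I starts 19:20 → clear.
E: ends 14:40 at or before I starts 19:20 → clear.
F: ends 17:55 at or before I starts 19:20 → clear.
G: ends 18:35 at or before I starts 19:20 → clear.
H: ends 18:15 at or before I starts 19:20 → clear.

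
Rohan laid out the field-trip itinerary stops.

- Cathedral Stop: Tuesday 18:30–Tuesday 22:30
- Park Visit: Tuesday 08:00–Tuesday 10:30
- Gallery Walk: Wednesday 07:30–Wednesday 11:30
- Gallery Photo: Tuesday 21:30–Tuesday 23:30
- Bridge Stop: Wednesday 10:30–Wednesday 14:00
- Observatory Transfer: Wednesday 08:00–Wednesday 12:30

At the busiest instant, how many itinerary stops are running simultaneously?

Sort all start/end points and keep a running count:
Tuesday 08:00 start Park Visit → 1
Tuesday 10:30 end Park Visit → 0
Tuesday 18:30 start Cathedral Stop → 1
Tuesday 21:30 start Gallery Photo → 2
Tuesday 22:30 end Cathedral Stop → 1
Tuesday 23:30 end Gallery Photo → 0
Wednesday 07:30 start Gallery Walk → 1
Wednesday 08:00 start Observatory Transfer → 2
Wednesday 10:30 start Bridge Stop → 3
Wednesday 11:30 end Gallery Walk → 2
Wednesday 12:30 end Observatory Transfer → 1
Wednesday 14:00 end Bridge Stop → 0
Peak is 3, at Wednesday 10:30 (Bridge Stop, Gallery Walk, Observatory Transfer).

3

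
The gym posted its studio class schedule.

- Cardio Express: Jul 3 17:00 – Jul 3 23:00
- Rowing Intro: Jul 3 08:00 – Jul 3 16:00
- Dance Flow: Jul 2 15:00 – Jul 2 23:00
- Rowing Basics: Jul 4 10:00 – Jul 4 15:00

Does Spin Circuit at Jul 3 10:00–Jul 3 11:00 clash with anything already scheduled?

Dance Flow: ends Jul 2 23:00 at or before Spin Circuit starts Jul 3 10:00 → clear.
Rowing Intro: starts Jul 3 08:00 before Spin Circuit ends Jul 3 11:00, and ends Jul 3 16:00 after Spin Circuit starts Jul 3 10:00 → overlap.
Cardio Express: starts Jul 3 17:00 at or after Spin Circuit ends Jul 3 11:00 → clear.
Rowing Basics: starts Jul 4 10:00 at or after Spin Circuit ends Jul 3 11:00 → clear.
Spin Circuit overlaps Rowing Intro.

Yes — it overlaps Rowing Intro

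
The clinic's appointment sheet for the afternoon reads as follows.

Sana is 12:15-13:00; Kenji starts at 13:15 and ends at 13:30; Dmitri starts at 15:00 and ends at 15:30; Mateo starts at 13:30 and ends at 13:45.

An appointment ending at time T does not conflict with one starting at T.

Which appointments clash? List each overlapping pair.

Sorted by start: Sana, Kenji, Mateo, Dmitri.
Kenji starts after Sana ends, so nothing later overlaps Sana either.
Mateo starts exactly when Kenji ends (back-to-back, no overlap), so nothing later overlaps Kenji either.
Dmitri starts after Mateo ends.

none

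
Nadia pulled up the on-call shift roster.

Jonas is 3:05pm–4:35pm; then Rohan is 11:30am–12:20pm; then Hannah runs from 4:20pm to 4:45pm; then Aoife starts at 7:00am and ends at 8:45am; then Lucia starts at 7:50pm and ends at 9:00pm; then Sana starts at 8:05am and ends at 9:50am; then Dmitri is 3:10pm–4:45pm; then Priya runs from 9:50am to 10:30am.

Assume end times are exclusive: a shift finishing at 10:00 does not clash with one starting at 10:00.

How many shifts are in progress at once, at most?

Sweep the timeline, counting +1 at each start and −1 at each end (ends before starts at a tie):
7:00am start Aoife → 1
8:05am start Sana → 2
8:45am end Aoife → 1
9:50am end Sana → 0
9:50am start Priya → 1
10:30am end Priya → 0
11:30am start Rohan → 1
12:20pm end Rohan → 0
3:05pm start Jonas → 1
3:10pm start Dmitri → 2
4:20pm start Hannah → 3
4:35pm end Jonas → 2
4:45pm end Dmitri → 1
4:45pm end Hannah → 0
7:50pm start Lucia → 1
9:00pm end Lucia → 0
Peak is 3, at 4:20pm (Dmitri, Hannah, Jonas).

3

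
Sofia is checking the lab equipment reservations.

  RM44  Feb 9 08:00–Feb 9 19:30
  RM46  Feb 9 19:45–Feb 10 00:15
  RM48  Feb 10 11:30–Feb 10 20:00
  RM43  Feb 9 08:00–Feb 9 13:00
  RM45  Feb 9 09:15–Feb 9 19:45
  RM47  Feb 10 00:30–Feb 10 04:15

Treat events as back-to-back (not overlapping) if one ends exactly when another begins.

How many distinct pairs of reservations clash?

3

Sorted by start: RM43, RM44, RM45, RM46, RM47, RM48.
RM44 starts before RM43 ends → RM43 and RM44 overlap.
RM45 starts before RM43 ends → RM43 and RM45 overlap.
RM46 starts after RM43 ends, so nothing later overlaps RM43 either.
RM45 starts before RM44 ends → RM44 and RM45 overlap.
RM46 starts after RM44 ends, so nothing later overlaps RM44 either.
RM46 starts exactly when RM45 ends (back-to-back, no overlap), so nothing later overlaps RM45 either.
RM47 starts after RM46 ends, so nothing later overlaps RM46 either.
RM48 starts after RM47 ends.
Overlapping pairs: RM43 & RM44, RM43 & RM45, RM44 & RM45 — 3 in total.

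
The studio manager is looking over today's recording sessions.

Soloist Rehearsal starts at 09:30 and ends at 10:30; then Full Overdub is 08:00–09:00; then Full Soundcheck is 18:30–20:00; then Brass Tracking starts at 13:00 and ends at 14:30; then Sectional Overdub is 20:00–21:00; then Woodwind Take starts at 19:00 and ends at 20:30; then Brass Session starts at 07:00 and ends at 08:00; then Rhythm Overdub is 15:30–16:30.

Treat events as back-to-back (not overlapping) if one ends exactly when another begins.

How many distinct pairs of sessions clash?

Sorted by start: Brass Session, Full Overdub, Soloist Rehearsal, Brass Tracking, Rhythm Overdub, Full Soundcheck, Woodwind Take, Sectional Overdub.
Full Overdub starts exactly when Brass Session ends (back-to-back, no overlap) — done with Brass Session.
Soloist Rehearsal starts after Full Overdub ends — done with Full Overdub.
Brass Tracking starts after Soloist Rehearsal ends — done with Soloist Rehearsal.
Rhythm Overdub starts after Brass Tracking ends — done with Brass Tracking.
Full Soundcheck starts after Rhythm Overdub ends — done with Rhythm Overdub.
Woodwind Take starts before Full Soundcheck ends → Full Soundcheck and Woodwind Take overlap.
Sectional Overdub starts exactly when Full Soundcheck ends (back-to-back, no overlap).
Sectional Overdub starts before Woodwind Take ends → Woodwind Take and Sectional Overdub overlap.
Overlapping pairs: Full Soundcheck & Woodwind Take, Sectional Overdub & Woodwind Take — 2 in total.

2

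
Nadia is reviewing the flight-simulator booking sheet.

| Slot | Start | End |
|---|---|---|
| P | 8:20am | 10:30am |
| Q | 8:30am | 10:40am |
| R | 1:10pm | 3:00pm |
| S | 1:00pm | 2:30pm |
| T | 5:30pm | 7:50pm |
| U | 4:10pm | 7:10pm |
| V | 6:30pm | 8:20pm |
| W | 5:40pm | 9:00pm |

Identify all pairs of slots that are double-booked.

P & Q, R & S, T & U, T & V, T & W, U & V, U & W, V & W

Sorted by start: P, Q, S, R, U, T, W, V.
Q starts before P ends → P and Q overlap.
S starts after P ends, so P has no further overlaps.
S starts after Q ends, so Q has no further overlaps.
R starts before S ends → S and R overlap.
U starts after S ends, so S has no further overlaps.
U starts after R ends, so R has no further overlaps.
T starts before U ends → U and T overlap.
W starts before U ends → U and W overlap.
V starts before U ends → U and V overlap.
W starts before T ends → T and W overlap.
V starts before T ends → T and V overlap.
V starts before W ends → W and V overlap.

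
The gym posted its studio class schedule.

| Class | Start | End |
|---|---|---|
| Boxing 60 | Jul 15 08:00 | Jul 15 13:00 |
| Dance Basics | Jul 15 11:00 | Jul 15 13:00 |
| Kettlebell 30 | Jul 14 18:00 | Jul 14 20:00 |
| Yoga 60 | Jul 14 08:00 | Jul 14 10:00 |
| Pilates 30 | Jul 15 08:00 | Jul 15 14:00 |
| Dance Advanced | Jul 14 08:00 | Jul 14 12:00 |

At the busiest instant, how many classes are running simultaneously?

Sort all start/end points and keep a running count:
Jul 14 08:00 start Dance Advanced → 1
Jul 14 08:00 start Yoga 60 → 2
Jul 14 10:00 end Yoga 60 → 1
Jul 14 12:00 end Dance Advanced → 0
Jul 14 18:00 start Kettlebell 30 → 1
Jul 14 20:00 end Kettlebell 30 → 0
Jul 15 08:00 start Boxing 60 → 1
Jul 15 08:00 start Pilates 30 → 2
Jul 15 11:00 start Dance Basics → 3
Jul 15 13:00 end Boxing 60 → 2
Jul 15 13:00 end Dance Basics → 1
Jul 15 14:00 end Pilates 30 → 0
Peak is 3, at Jul 15 11:00 (Boxing 60, Dance Basics, Pilates 30).

3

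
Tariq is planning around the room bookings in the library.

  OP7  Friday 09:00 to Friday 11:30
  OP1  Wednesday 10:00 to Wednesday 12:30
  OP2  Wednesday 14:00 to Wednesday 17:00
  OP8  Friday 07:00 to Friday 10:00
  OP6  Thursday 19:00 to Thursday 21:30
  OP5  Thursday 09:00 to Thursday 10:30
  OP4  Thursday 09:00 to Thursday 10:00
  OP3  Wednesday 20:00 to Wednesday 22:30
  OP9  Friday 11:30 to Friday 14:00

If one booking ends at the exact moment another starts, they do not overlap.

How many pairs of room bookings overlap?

Check each pair: they overlap iff neither finishes before the other starts.
Sorted by start: OP1, OP2, OP3, OP4, OP5, OP6, OP8, OP7, OP9.
OP2 starts after OP1 ends, so OP1 has no further overlaps.
OP3 starts after OP2 ends, so OP2 has no further overlaps.
OP4 starts after OP3 ends, so OP3 has no further overlaps.
OP5 starts before OP4 ends → OP4 and OP5 overlap.
OP6 starts after OP4 ends, so OP4 has no further overlaps.
OP6 starts after OP5 ends, so OP5 has no further overlaps.
OP8 starts after OP6 ends, so OP6 has no further overlaps.
OP7 starts before OP8 ends → OP8 and OP7 overlap.
OP9 starts after OP8 ends.
OP9 starts exactly when OP7 ends (back-to-back, no overlap).
Overlapping pairs: OP4 & OP5, OP7 & OP8 — 2 in total.

2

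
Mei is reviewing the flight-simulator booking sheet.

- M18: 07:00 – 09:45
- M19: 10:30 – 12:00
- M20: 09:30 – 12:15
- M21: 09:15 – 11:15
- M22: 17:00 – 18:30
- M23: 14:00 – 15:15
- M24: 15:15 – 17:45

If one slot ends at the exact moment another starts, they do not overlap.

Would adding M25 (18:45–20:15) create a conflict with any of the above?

M18: ends 09:45 at or before M25 starts 18:45 → clear.
M21: ends 11:15 at or before M25 starts 18:45 → clear.
M20: ends 12:15 at or before M25 starts 18:45 → clear.
M19: ends 12:00 at or before M25 starts 18:45 → clear.
M23: ends 15:15 at or before M25 starts 18:45 → clear.
M24: ends 17:45 at or before M25 starts 18:45 → clear.
M22: ends 18:30 at or before M25 starts 18:45 → clear.

No — it doesn't clash with anything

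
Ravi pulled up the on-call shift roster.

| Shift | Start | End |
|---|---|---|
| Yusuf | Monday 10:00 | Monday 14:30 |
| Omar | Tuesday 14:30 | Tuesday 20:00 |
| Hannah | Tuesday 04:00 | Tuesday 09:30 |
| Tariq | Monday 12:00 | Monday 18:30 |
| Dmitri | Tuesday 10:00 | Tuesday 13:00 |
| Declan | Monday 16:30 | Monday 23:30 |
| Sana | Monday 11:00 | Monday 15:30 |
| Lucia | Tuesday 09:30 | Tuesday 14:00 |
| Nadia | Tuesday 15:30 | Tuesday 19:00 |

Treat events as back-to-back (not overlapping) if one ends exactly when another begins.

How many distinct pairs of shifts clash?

6

Two intervals overlap when each starts before the other ends.
Sorted by start: Yusuf, Sana, Tariq, Declan, Hannah, Lucia, Dmitri, Omar, Nadia.
Sana starts before Yusuf ends → Yusuf and Sana overlap.
Tariq starts before Yusuf ends → Yusuf and Tariq overlap.
Declan starts after Yusuf ends; Yusuf is clear from here.
Tariq starts before Sana ends → Sana and Tariq overlap.
Declan starts after Sana ends; Sana is clear from here.
Declan starts before Tariq ends → Tariq and Declan overlap.
Hannah starts after Tariq ends; Tariq is clear from here.
Hannah starts after Declan ends; Declan is clear from here.
Lucia starts exactly when Hannah ends (back-to-back, no overlap); Hannah is clear from here.
Dmitri starts before Lucia ends → Lucia and Dmitri overlap.
Omar starts after Lucia ends; Lucia is clear from here.
Omar starts after Dmitri ends; Dmitri is clear from here.
Nadia starts before Omar ends → Omar and Nadia overlap.
Overlapping pairs: Declan & Tariq, Dmitri & Lucia, Nadia & Omar, Sana & Tariq, Sana & Yusuf, Tariq & Yusuf — 6 in total.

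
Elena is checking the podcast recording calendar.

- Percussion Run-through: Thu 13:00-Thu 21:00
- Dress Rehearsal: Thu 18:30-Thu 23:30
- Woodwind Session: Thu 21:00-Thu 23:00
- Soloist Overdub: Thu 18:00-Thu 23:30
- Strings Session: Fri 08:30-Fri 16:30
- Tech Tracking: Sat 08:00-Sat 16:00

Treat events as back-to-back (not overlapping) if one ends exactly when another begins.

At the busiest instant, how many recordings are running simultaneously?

Walk through starts and ends in time order (an end at T is processed before a start at T):
Thu 13:00 start Percussion Run-through → 1
Thu 18:00 start Soloist Overdub → 2
Thu 18:30 start Dress Rehearsal → 3
Thu 21:00 end Percussion Run-through → 2
Thu 21:00 start Woodwind Session → 3
Thu 23:00 end Woodwind Session → 2
Thu 23:30 end Dress Rehearsal → 1
Thu 23:30 end Soloist Overdub → 0
Fri 08:30 start Strings Session → 1
Fri 16:30 end Strings Session → 0
Sat 08:00 start Tech Tracking → 1
Sat 16:00 end Tech Tracking → 0
Peak is 3, at Thu 18:30 (Dress Rehearsal, Percussion Run-through, Soloist Overdub).

3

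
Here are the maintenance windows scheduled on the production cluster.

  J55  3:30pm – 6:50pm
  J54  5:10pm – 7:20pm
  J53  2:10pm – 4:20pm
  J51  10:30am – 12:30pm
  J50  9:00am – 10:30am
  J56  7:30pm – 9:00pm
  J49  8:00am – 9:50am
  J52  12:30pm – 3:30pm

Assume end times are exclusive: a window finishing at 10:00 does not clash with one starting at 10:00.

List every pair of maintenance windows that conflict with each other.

J49 & J50, J52 & J53, J53 & J55, J54 & J55

Sorted by start: J49, J50, J51, J52, J53, J55, J54, J56.
J50 starts before J49 ends → J49 and J50 overlap.
J51 starts after J49 ends, so J49 has no further overlaps.
J51 starts exactly when J50 ends (back-to-back, no overlap), so J50 has no further overlaps.
J52 starts exactly when J51 ends (back-to-back, no overlap), so J51 has no further overlaps.
J53 starts before J52 ends → J52 and J53 overlap.
J55 starts exactly when J52 ends (back-to-back, no overlap), so J52 has no further overlaps.
J55 starts before J53 ends → J53 and J55 overlap.
J54 starts after J53 ends, so J53 has no further overlaps.
J54 starts before J55 ends → J55 and J54 overlap.
J56 starts after J55 ends.
J56 starts after J54 ends.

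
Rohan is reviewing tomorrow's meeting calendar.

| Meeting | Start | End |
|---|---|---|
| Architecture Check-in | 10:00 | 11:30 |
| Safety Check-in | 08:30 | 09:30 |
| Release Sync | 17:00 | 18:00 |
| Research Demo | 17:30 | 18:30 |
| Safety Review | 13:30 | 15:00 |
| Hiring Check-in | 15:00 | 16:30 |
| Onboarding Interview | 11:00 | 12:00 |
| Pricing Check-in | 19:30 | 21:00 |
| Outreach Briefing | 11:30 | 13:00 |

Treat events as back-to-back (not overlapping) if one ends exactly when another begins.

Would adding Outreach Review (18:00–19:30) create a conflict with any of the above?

Yes — it overlaps Research Demo

Safety Check-in: ends 09:30 at or before Outreach Review starts 18:00 → clear.
Architecture Check-in: ends 11:30 at or before Outreach Review starts 18:00 → clear.
Onboarding Interview: ends 12:00 at or before Outreach Review starts 18:00 → clear.
Outreach Briefing: ends 13:00 at or before Outreach Review starts 18:00 → clear.
Safety Review: ends 15:00 at or before Outreach Review starts 18:00 → clear.
Hiring Check-in: ends 16:30 at or before Outreach Review starts 18:00 → clear.
Release Sync: ends 18:00 at or before Outreach Review starts 18:00 → clear.
Research Demo: starts 17:30 before Outreach Review ends 19:30, and ends 18:30 after Outreach Review starts 18:00 → overlap.
Pricing Check-in: starts 19:30 at or after Outreach Review ends 19:30 → clear.
Outreach Review overlaps Research Demo.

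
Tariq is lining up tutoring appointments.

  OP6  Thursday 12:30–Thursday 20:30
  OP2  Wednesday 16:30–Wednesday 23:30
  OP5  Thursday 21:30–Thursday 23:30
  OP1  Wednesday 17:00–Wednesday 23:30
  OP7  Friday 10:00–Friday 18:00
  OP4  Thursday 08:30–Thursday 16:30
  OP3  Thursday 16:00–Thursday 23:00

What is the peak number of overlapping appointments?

3

Sort all start/end points and keep a running count:
Wednesday 16:30 start OP2 → 1
Wednesday 17:00 start OP1 → 2
Wednesday 23:30 end OP1 → 1
Wednesday 23:30 end OP2 → 0
Thursday 08:30 start OP4 → 1
Thursday 12:30 start OP6 → 2
Thursday 16:00 start OP3 → 3
Thursday 16:30 end OP4 → 2
Thursday 20:30 end OP6 → 1
Thursday 21:30 start OP5 → 2
Thursday 23:00 end OP3 → 1
Thursday 23:30 end OP5 → 0
Friday 10:00 start OP7 → 1
Friday 18:00 end OP7 → 0
Peak is 3, at Thursday 16:00 (OP3, OP4, OP6).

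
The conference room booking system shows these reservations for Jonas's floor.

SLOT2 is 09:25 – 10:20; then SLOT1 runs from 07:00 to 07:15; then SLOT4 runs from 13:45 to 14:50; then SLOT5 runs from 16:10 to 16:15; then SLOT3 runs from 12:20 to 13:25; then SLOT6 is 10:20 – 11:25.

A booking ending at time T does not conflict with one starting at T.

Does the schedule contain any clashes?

No

Sorted by start: SLOT1, SLOT2, SLOT6, SLOT3, SLOT4, SLOT5.
SLOT2 starts after SLOT1 ends; SLOT1 is clear from here.
SLOT6 starts exactly when SLOT2 ends (back-to-back, no overlap); SLOT2 is clear from here.
SLOT3 starts after SLOT6 ends; SLOT6 is clear from here.
SLOT4 starts after SLOT3 ends; SLOT3 is clear from here.
SLOT5 starts after SLOT4 ends.
Every pair is clear; the schedule has no overlaps.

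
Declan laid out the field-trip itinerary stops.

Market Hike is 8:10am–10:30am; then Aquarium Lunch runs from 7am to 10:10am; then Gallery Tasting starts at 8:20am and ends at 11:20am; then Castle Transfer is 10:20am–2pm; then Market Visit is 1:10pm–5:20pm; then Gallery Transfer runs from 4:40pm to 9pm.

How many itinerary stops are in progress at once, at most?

3

Sort all start/end points and keep a running count:
7am start Aquarium Lunch → 1
8:10am start Market Hike → 2
8:20am start Gallery Tasting → 3
10:10am end Aquarium Lunch → 2
10:20am start Castle Transfer → 3
10:30am end Market Hike → 2
11:20am end Gallery Tasting → 1
1:10pm start Market Visit → 2
2pm end Castle Transfer → 1
4:40pm start Gallery Transfer → 2
5:20pm end Market Visit → 1
9pm end Gallery Transfer → 0
Peak is 3, at 8:20am (Aquarium Lunch, Gallery Tasting, Market Hike).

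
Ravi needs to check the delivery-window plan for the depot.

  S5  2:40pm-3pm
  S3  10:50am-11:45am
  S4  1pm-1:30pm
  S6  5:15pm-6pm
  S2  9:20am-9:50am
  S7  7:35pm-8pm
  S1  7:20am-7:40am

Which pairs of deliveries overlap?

none

Sorted by start: S1, S2, S3, S4, S5, S6, S7.
S2 starts after S1 ends; S1 is clear from here.
S3 starts after S2 ends; S2 is clear from here.
S4 starts after S3 ends; S3 is clear from here.
S5 starts after S4 ends; S4 is clear from here.
S6 starts after S5 ends; S5 is clear from here.
S7 starts after S6 ends.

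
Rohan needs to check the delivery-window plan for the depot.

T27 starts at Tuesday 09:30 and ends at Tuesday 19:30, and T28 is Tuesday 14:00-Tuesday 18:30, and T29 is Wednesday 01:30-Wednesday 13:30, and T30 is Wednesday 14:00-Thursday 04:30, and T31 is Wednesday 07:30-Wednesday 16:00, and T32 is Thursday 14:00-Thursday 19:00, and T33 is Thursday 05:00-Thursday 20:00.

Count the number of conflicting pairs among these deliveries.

4

Sorted by start: T27, T28, T29, T31, T30, T33, T32.
T28 starts before T27 ends → T27 and T28 overlap.
T29 starts after T27 ends — done with T27.
T29 starts after T28 ends — done with T28.
T31 starts before T29 ends → T29 and T31 overlap.
T30 starts after T29 ends — done with T29.
T30 starts before T31 ends → T31 and T30 overlap.
T33 starts after T31 ends — done with T31.
T33 starts after T30 ends — done with T30.
T32 starts before T33 ends → T33 and T32 overlap.
Overlapping pairs: T27 & T28, T29 & T31, T30 & T31, T32 & T33 — 4 in total.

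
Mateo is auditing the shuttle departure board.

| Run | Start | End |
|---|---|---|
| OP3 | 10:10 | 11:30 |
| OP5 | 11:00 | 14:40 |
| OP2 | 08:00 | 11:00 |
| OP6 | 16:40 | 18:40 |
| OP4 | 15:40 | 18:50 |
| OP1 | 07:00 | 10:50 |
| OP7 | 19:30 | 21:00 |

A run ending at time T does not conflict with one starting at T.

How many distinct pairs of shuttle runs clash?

5

Sorted by start: OP1, OP2, OP3, OP5, OP4, OP6, OP7.
OP2 starts before OP1 ends → OP1 and OP2 overlap.
OP3 starts before OP1 ends → OP1 and OP3 overlap.
OP5 starts after OP1 ends, so nothing later overlaps OP1 either.
OP3 starts before OP2 ends → OP2 and OP3 overlap.
OP5 starts exactly when OP2 ends (back-to-back, no overlap), so nothing later overlaps OP2 either.
OP5 starts before OP3 ends → OP3 and OP5 overlap.
OP4 starts after OP3 ends, so nothing later overlaps OP3 either.
OP4 starts after OP5 ends, so nothing later overlaps OP5 either.
OP6 starts before OP4 ends → OP4 and OP6 overlap.
OP7 starts after OP4 ends.
OP7 starts after OP6 ends.
Overlapping pairs: OP1 & OP2, OP1 & OP3, OP2 & OP3, OP3 & OP5, OP4 & OP6 — 5 in total.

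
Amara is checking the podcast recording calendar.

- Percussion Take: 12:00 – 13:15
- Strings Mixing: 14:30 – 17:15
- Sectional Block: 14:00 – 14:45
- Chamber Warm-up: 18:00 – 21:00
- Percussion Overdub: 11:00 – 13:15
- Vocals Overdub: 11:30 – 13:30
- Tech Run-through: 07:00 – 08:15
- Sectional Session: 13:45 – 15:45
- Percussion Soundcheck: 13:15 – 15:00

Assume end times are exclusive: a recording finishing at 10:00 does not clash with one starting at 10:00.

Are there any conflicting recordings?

Yes

Two intervals overlap when each starts before the other ends.
Sorted by start: Tech Run-through, Percussion Overdub, Vocals Overdub, Percussion Take, Percussion Soundcheck, Sectional Session, Sectional Block, Strings Mixing, Chamber Warm-up.
Percussion Overdub starts after Tech Run-through ends; Tech Run-through is clear from here.
Vocals Overdub starts before Percussion Overdub ends → Percussion Overdub and Vocals Overdub overlap.
That's a conflict, so the schedule is not conflict-free.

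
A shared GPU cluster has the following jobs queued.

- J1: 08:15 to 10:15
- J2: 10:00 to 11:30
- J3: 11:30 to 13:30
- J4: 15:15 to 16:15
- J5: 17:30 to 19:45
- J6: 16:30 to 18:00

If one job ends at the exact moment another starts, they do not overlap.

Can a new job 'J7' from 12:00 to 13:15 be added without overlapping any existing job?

J1: ends 10:15 at or before J7 starts 12:00 → clear.
J2: ends 11:30 at or before J7 starts 12:00 → clear.
J3: starts 11:30 before J7 ends 13:15, and ends 13:30 after J7 starts 12:00 → overlap.
J4: starts 15:15 at or after J7 ends 13:15 → clear.
J6: starts 16:30 at or after J7 ends 13:15 → clear.
J5: starts 17:30 at or after J7 ends 13:15 → clear.
J7 overlaps J3.

No — it overlaps J3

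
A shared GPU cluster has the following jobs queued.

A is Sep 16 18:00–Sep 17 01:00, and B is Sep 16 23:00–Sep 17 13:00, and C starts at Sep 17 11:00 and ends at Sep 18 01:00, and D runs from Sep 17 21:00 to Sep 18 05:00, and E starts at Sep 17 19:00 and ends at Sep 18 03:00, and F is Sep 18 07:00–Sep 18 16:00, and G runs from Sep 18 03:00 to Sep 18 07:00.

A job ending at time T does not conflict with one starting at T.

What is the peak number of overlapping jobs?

Sweep the timeline, counting +1 at each start and −1 at each end (ends before starts at a tie):
Sep 16 18:00 start A → 1
Sep 16 23:00 start B → 2
Sep 17 01:00 end A → 1
Sep 17 11:00 start C → 2
Sep 17 13:00 end B → 1
Sep 17 19:00 start E → 2
Sep 17 21:00 start D → 3
Sep 18 01:00 end C → 2
Sep 18 03:00 end E → 1
Sep 18 03:00 start G → 2
Sep 18 05:00 end D → 1
Sep 18 07:00 end G → 0
Sep 18 07:00 start F → 1
Sep 18 16:00 end F → 0
Peak is 3, at Sep 17 21:00 (C, D, E).

3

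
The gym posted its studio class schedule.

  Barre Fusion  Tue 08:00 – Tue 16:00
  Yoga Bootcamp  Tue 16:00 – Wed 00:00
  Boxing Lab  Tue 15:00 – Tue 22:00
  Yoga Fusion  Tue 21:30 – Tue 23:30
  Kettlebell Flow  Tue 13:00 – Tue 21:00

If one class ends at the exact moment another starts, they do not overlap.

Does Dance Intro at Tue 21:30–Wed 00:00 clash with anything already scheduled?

Barre Fusion: ends Tue 16:00 at or before Dance Intro starts Tue 21:30 → clear.
Kettlebell Flow: ends Tue 21:00 at or before Dance Intro starts Tue 21:30 → clear.
Boxing Lab: starts Tue 15:00 before Dance Intro ends Wed 00:00, and ends Tue 22:00 after Dance Intro starts Tue 21:30 → overlap.
Yoga Bootcamp: starts Tue 16:00 before Dance Intro ends Wed 00:00, and ends Wed 00:00 after Dance Intro starts Tue 21:30 → overlap.
Yoga Fusion: starts Tue 21:30 before Dance Intro ends Wed 00:00, and ends Tue 23:30 after Dance Intro starts Tue 21:30 → overlap.
Dance Intro overlaps Boxing Lab, Yoga Fusion, Yoga Bootcamp.

Yes — it overlaps Boxing Lab, Yoga Bootcamp, Yoga Fusion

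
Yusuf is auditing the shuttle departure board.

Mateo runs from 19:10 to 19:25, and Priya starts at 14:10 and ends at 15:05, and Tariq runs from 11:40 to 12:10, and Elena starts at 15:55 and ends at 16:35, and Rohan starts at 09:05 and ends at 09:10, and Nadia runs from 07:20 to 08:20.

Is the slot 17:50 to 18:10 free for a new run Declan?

Nadia: ends 08:20 at or before Declan starts 17:50 → clear.
Rohan: ends 09:10 at or before Declan starts 17:50 → clear.
Tariq: ends 12:10 at or before Declan starts 17:50 → clear.
Priya: ends 15:05 at or before Declan starts 17:50 → clear.
Elena: ends 16:35 at or before Declan starts 17:50 → clear.
Mateo: starts 19:10 at or after Declan ends 18:10 → clear.

Yes — the slot is free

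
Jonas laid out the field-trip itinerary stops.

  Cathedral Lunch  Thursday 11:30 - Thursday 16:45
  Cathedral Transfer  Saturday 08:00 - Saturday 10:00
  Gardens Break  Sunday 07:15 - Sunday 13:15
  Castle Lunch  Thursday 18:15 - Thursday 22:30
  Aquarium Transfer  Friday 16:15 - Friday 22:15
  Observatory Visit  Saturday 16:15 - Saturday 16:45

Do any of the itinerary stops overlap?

No

Sorted by start: Cathedral Lunch, Castle Lunch, Aquarium Transfer, Cathedral Transfer, Observatory Visit, Gardens Break.
Castle Lunch starts after Cathedral Lunch ends, so Cathedral Lunch has no further overlaps.
Aquarium Transfer starts after Castle Lunch ends, so Castle Lunch has no further overlaps.
Cathedral Transfer starts after Aquarium Transfer ends, so Aquarium Transfer has no further overlaps.
Observatory Visit starts after Cathedral Transfer ends, so Cathedral Transfer has no further overlaps.
Gardens Break starts after Observatory Visit ends.
Every pair is clear; the schedule has no overlaps.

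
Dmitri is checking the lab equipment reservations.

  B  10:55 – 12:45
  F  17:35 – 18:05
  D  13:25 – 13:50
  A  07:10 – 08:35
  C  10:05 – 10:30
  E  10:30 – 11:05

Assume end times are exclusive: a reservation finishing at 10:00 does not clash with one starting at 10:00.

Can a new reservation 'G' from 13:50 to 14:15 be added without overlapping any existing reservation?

Yes — the slot is free

A: ends 08:35 at or before G starts 13:50 → clear.
C: ends 10:30 at or before G starts 13:50 → clear.
E: ends 11:05 at or before G starts 13:50 → clear.
B: ends 12:45 at or before G starts 13:50 → clear.
D: ends 13:50 at or before G starts 13:50 → clear.
F: starts 17:35 at or after G ends 14:15 → clear.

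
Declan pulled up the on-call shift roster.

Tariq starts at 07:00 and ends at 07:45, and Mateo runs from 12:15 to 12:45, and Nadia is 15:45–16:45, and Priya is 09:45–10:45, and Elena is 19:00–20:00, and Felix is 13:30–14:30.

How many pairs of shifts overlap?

Sorted by start: Tariq, Priya, Mateo, Felix, Nadia, Elena.
Priya starts after Tariq ends — done with Tariq.
Mateo starts after Priya ends — done with Priya.
Felix starts after Mateo ends — done with Mateo.
Nadia starts after Felix ends — done with Felix.
Elena starts after Nadia ends.
No pair overlaps.

0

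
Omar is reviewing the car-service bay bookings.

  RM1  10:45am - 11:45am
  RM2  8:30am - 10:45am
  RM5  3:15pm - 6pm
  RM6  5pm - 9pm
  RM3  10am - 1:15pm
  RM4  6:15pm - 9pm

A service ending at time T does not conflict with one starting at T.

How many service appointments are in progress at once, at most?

Walk through starts and ends in time order (an end at T is processed before a start at T):
8:30am start RM2 → 1
10am start RM3 → 2
10:45am end RM2 → 1
10:45am start RM1 → 2
11:45am end RM1 → 1
1:15pm end RM3 → 0
3:15pm start RM5 → 1
5pm start RM6 → 2
6pm end RM5 → 1
6:15pm start RM4 → 2
9pm end RM4 → 1
9pm end RM6 → 0
Peak is 2, at 10am (RM2, RM3).

2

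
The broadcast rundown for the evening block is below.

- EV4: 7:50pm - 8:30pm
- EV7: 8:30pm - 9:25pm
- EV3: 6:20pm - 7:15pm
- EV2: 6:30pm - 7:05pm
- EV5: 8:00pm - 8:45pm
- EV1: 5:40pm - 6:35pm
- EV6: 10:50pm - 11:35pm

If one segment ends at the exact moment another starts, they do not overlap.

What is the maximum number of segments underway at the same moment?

Sort all start/end points and keep a running count:
5:40pm start EV1 → 1
6:20pm start EV3 → 2
6:30pm start EV2 → 3
6:35pm end EV1 → 2
7:05pm end EV2 → 1
7:15pm end EV3 → 0
7:50pm start EV4 → 1
8:00pm start EV5 → 2
8:30pm end EV4 → 1
8:30pm start EV7 → 2
8:45pm end EV5 → 1
9:25pm end EV7 → 0
10:50pm start EV6 → 1
11:35pm end EV6 → 0
Peak is 3, at 6:30pm (EV1, EV2, EV3).

3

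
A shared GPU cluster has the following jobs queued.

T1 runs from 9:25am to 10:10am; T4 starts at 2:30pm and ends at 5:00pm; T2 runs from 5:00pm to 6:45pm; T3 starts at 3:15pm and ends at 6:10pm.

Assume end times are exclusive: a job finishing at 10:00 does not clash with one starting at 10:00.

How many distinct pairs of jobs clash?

2

Sorted by start: T1, T4, T3, T2.
T4 starts after T1 ends; T1 is clear from here.
T3 starts before T4 ends → T4 and T3 overlap.
T2 starts exactly when T4 ends (back-to-back, no overlap).
T2 starts before T3 ends → T3 and T2 overlap.
Overlapping pairs: T2 & T3, T3 & T4 — 2 in total.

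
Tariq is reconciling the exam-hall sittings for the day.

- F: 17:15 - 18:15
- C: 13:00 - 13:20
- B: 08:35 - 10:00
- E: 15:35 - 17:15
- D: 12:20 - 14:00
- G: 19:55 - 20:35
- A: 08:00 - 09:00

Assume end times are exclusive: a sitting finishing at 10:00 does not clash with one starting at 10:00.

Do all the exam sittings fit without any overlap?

Sorted by start: A, B, D, C, E, F, G.
B starts before A ends → A and B overlap.
That's a conflict, so the schedule is not conflict-free.

No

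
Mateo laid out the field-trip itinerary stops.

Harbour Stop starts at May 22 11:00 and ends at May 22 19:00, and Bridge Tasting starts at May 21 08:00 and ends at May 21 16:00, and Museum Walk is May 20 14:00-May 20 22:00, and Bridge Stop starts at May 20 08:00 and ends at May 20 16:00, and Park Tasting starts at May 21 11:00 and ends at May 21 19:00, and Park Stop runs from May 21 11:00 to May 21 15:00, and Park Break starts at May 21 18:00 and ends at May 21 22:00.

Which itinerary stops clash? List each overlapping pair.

Sorted by start: Bridge Stop, Museum Walk, Bridge Tasting, Park Tasting, Park Stop, Park Break, Harbour Stop.
Museum Walk starts before Bridge Stop ends → Bridge Stop and Museum Walk overlap.
Bridge Tasting starts after Bridge Stop ends, so Bridge Stop has no further overlaps.
Bridge Tasting starts after Museum Walk ends, so Museum Walk has no further overlaps.
Park Tasting starts before Bridge Tasting ends → Bridge Tasting and Park Tasting overlap.
Park Stop starts before Bridge Tasting ends → Bridge Tasting and Park Stop overlap.
Park Break starts after Bridge Tasting ends, so Bridge Tasting has no further overlaps.
Park Stop starts before Park Tasting ends → Park Tasting and Park Stop overlap.
Park Break starts before Park Tasting ends → Park Tasting and Park Break overlap.
Harbour Stop starts after Park Tasting ends.
Park Break starts after Park Stop ends, so Park Stop has no further overlaps.
Harbour Stop starts after Park Break ends.

Bridge Stop & Museum Walk, Bridge Tasting & Park Stop, Bridge Tasting & Park Tasting, Park Break & Park Tasting, Park Stop & Park Tasting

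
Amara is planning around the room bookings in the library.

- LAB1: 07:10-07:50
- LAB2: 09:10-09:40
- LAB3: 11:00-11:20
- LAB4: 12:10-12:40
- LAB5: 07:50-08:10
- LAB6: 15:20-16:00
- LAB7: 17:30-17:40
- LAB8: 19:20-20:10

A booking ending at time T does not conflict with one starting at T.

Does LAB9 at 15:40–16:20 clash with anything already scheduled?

LAB1: ends 07:50 at or before LAB9 starts 15:40 → clear.
LAB5: ends 08:10 at or before LAB9 starts 15:40 → clear.
LAB2: ends 09:40 at or before LAB9 starts 15:40 → clear.
LAB3: ends 11:20 at or before LAB9 starts 15:40 → clear.
LAB4: ends 12:40 at or before LAB9 starts 15:40 → clear.
LAB6: starts 15:20 before LAB9 ends 16:20, and ends 16:00 after LAB9 starts 15:40 → overlap.
LAB7: starts 17:30 at or after LAB9 ends 16:20 → clear.
LAB8: starts 19:20 at or after LAB9 ends 16:20 → clear.
LAB9 overlaps LAB6.

Yes — it overlaps LAB6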